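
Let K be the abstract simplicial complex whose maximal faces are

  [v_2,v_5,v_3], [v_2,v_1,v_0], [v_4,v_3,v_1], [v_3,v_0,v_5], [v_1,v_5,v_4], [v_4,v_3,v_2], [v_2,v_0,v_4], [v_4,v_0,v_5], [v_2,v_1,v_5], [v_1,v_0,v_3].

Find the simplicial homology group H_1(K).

H_1 ≅ Z/2Z.

Take the total order v_0 < v_1 < v_2 < v_3 < v_4 < v_5 on the vertex set. Then K (dimension 2) consists of the simplices:

  0-simplices (6): [v_0], [v_1], [v_2], [v_3], [v_4], [v_5]
  1-simplices (15): (15 of them)
  2-simplices (10): [v_0,v_1,v_2], [v_0,v_1,v_3], [v_0,v_2,v_4], [v_0,v_3,v_5], [v_0,v_4,v_5], [v_1,v_2,v_5], [v_1,v_3,v_4], [v_1,v_4,v_5], [v_2,v_3,v_4], [v_2,v_3,v_5]

so the chain groups are C_0 ≅ Z^6, C_1 ≅ Z^15, C_2 ≅ Z^10.

∂_1: C_1 → C_0 maps an edge to its endpoints' difference, ∂[p,q] = q − p. For instance
  ∂[v_2,v_3] = [v_3] − [v_2].
This gives a 6×15 integer matrix of rank 5; reducing to Smith normal form yields diagonal entries (1,1,1,1,1).

The boundary map ∂_2: C_2 → C_1 sends each 2-simplex [p,q,r] to [q,r] − [p,r] + [p,q]. For instance
  ∂[v_1,v_4,v_5] = [v_4,v_5] − [v_1,v_5] + [v_1,v_4],
  ∂[v_0,v_3,v_5] = [v_3,v_5] − [v_0,v_5] + [v_0,v_3].
As a 15×10 matrix over Z this has rank 10, with invariant factors (1,1,1,1,1,1,1,1,1,2).

Computing H_k = (kernel of ∂_k) / (image of ∂_{k+1}):

  H_1: rank ker ∂_1 − rank ∂_2 = (15 − 5) − 10 = 0, and ∂_2 has invariant factor 2 > 1, so H_1 = Z/2Z.

(K is a triangulation of the real projective plane RP^2.)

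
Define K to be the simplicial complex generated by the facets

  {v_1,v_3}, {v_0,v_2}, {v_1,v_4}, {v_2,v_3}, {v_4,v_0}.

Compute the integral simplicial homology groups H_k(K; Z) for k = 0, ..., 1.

K has 5 vertices, 5 edges.
rank ∂_0 = 0, rank ∂_1 = 4 ⇒ b_0 = 5 − 0 − 4 = 1; all invariant factors of ∂_1 are 1 so no torsion. So H_0 ≅ Z.
rank ∂_1 = 4, rank ∂_2 = 0 ⇒ b_1 = 5 − 4 − 0 = 1. So H_1 ≅ Z.

H_0 = Z,  H_1 = Z.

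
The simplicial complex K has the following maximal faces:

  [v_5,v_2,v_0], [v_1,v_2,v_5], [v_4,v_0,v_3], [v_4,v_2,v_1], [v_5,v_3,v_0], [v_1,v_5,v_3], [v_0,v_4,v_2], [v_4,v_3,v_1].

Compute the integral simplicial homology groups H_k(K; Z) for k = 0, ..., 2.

We work with the vertex ordering v_0 < v_1 < v_2 < v_3 < v_4 < v_5. The simplices of K, each written with vertices in increasing order, are:

  0-simplices (6): [v_0], [v_1], [v_2], [v_3], [v_4], [v_5]
  1-simplices (12): [v_0,v_2], [v_0,v_3], [v_0,v_4], [v_0,v_5], [v_1,v_2], [v_1,v_3], [v_1,v_4], [v_1,v_5], [v_2,v_4], [v_2,v_5], [v_3,v_4], [v_3,v_5]
  2-simplices (8): [v_0,v_2,v_4], [v_0,v_2,v_5], [v_0,v_3,v_4], [v_0,v_3,v_5], [v_1,v_2,v_4], [v_1,v_2,v_5], [v_1,v_3,v_4], [v_1,v_3,v_5]

Hence C_0 ≅ Z^6, C_1 ≅ Z^12, C_2 ≅ Z^8.

The boundary map ∂_1: C_1 → C_0 maps an edge to its endpoints' difference, ∂[p,q] = q − p. For instance
  ∂[v_3,v_5] = [v_5] − [v_3].
The resulting 6×12 matrix has rank 5, and its Smith normal form has invariant factors (1,1,1,1,1).

Boundary ∂_2: C_2 → C_1 maps a triangle to the signed sum of its edges. For instance
  ∂[v_1,v_3,v_4] = [v_3,v_4] − [v_1,v_4] + [v_1,v_3],
  ∂[v_0,v_2,v_4] = [v_2,v_4] − [v_0,v_4] + [v_0,v_2].
This gives a 12×8 integer matrix of rank 7; reducing to Smith normal form yields diagonal entries (1,1,1,1,1,1,1).

Computing H_k = (kernel of ∂_k) / (image of ∂_{k+1}):

  H_0: rank C_0 − rank ∂_1 = 6 − 5 = 1, and the invariant factors of ∂_1 are all 1, so H_0 ≅ Z.
  H_1: rank ker ∂_1 − rank ∂_2 = (12 − 5) − 7 = 0, and the invariant factors of ∂_2 are all 1, so H_1 ≅ 0.
  H_2: rank ker ∂_2 − rank ∂_3 = (8 − 7) − 0 = 1, and there is no ∂_3, so H_2 ≅ Z.

As a check, the Euler characteristic is 6 − 12 + 8 = 2, which agrees with 1 − 0 + 1 = 2.

H_0 ≅ Z,  H_1 = 0,  H_2 ≅ Z.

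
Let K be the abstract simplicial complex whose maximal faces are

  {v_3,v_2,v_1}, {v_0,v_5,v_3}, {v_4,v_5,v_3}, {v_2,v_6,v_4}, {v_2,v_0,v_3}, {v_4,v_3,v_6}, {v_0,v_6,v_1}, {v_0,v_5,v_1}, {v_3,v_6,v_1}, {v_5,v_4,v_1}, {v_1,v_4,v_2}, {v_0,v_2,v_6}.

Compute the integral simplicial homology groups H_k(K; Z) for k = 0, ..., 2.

H_0 = Z,  H_1 = Z/2,  H_2 = 0.

Take the total order v_0 < v_1 < v_2 < v_3 < v_4 < v_5 < v_6 on the vertex set. Then K (dimension 2) consists of the simplices:

  0-simplices (7): [v_0], [v_1], [v_2], [v_3], [v_4], [v_5], [v_6]
  1-simplices (18): (18 of them)
  2-simplices (12): (12 of them)

giving chain groups C_0 ≅ Z^7, C_1 ≅ Z^18, C_2 ≅ Z^12.

The boundary map ∂_1: C_1 → C_0 sends each edge [p,q] (with p < q) to q − p.
This gives a 7×18 integer matrix of rank 6; reducing to Smith normal form yields diagonal entries (1,1,1,1,1,1).

Boundary ∂_2: C_2 → C_1 sends each 2-simplex [p,q,r] to [q,r] − [p,r] + [p,q]. For instance
  ∂[v_3,v_4,v_6] = [v_4,v_6] − [v_3,v_6] + [v_3,v_4],
  ∂[v_0,v_3,v_5] = [v_3,v_5] − [v_0,v_5] + [v_0,v_3].
This gives a 18×12 integer matrix of rank 12; reducing to Smith normal form yields diagonal entries (1,1,1,1,1,1,1,1,1,1,1,2).

From H_k ≅ ker(∂_k) / im(∂_{k+1}) we obtain:

  H_0: rank C_0 − rank ∂_1 = 7 − 6 = 1, and the invariant factors of ∂_1 are all 1, so H_0 ≅ Z.
  H_1: rank ker ∂_1 − rank ∂_2 = (18 − 6) − 12 = 0, and ∂_2 has invariant factor 2 > 1, so H_1 ≅ Z/2.
  H_2: rank ker ∂_2 − rank ∂_3 = (12 − 12) − 0 = 0, and there is no ∂_3, so H_2 ≅ 0.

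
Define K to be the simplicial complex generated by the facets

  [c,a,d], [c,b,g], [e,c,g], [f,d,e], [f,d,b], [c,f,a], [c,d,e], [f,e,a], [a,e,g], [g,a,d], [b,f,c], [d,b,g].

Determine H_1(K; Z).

Take the total order a < b < c < d < e < f < g on the vertex set. Then K (dimension 2) consists of the simplices:

  0-simplices (7): a, b, c, d, e, f, g
  1-simplices (18): ac, ad, ae, af, ag, bc, bd, bf, bg, cd, ce, cf, cg, de, df, dg, ef, eg
  2-simplices (12): acd, acf, adg, aef, aeg, bcf, bcg, bdf, bdg, cde, ceg, def

so the chain groups are C_0 ≅ Z^7, C_1 ≅ Z^18, C_2 ≅ Z^12.

The boundary map ∂_1: C_1 → C_0 maps an edge to its endpoints' difference, ∂[p,q] = q − p. For instance
  ∂ad = d − a.
The 7×18 boundary matrix has rank 6 and Smith normal form diag(1,1,1,1,1,1).

∂_2: C_2 → C_1 maps a triangle to the signed sum of its edges. For instance
  ∂bcf = cf − bf + bc,
  ∂ceg = eg − cg + ce.
This gives a 18×12 integer matrix of rank 12; reducing to Smith normal form yields diagonal entries (1,1,1,1,1,1,1,1,1,1,1,2).

From H_k ≅ ker(∂_k) / im(∂_{k+1}) we obtain:

  H_1: rank ker ∂_1 − rank ∂_2 = (18 − 6) − 12 = 0, and ∂_2 has invariant factor 2 > 1, so H_1 ≅ Z/2.

H_1 = Z/2.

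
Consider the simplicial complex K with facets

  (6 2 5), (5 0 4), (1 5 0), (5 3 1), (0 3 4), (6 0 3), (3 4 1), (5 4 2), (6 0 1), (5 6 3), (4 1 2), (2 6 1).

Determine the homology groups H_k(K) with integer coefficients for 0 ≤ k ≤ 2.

H_0 = Z,  H_1 = Z/2,  H_2 = 0.

Fix the vertex order 0 < 1 < 2 < 3 < 4 < 5 < 6 and write every simplex with vertices in increasing order. Then dim K = 2 and the simplices of K are:

  0-simplices (7): [0], [1], [2], [3], [4], [5], [6]
  1-simplices (18): [0,1], [0,3], [0,4], [0,5], [0,6], [1,2], [1,3], [1,4], [1,5], [1,6], [2,4], [2,5], [2,6], [3,4], [3,5], [3,6], [4,5], [5,6]
  2-simplices (12): [0,1,5], [0,1,6], [0,3,4], [0,3,6], [0,4,5], [1,2,4], [1,2,6], [1,3,4], [1,3,5], [2,4,5], [2,5,6], [3,5,6]

giving chain groups C_0 ≅ Z^7, C_1 ≅ Z^18, C_2 ≅ Z^12.

Boundary ∂_1: C_1 → C_0 maps an edge to its endpoints' difference, ∂[p,q] = q − p. For instance
  ∂[0,1] = [1] − [0].
The resulting 7×18 matrix has rank 6, and its Smith normal form has invariant factors (1,1,1,1,1,1).

The boundary map ∂_2: C_2 → C_1 sends each 2-simplex [p,q,r] to [q,r] − [p,r] + [p,q]. For instance
  ∂[1,2,4] = [2,4] − [1,4] + [1,2],
  ∂[2,5,6] = [5,6] − [2,6] + [2,5].
The 18×12 boundary matrix has rank 12 and Smith normal form diag(1,1,1,1,1,1,1,1,1,1,1,2).

Now H_k = ker ∂_k / im ∂_{k+1}, so:

  H_0: rank C_0 − rank ∂_1 = 7 − 6 = 1, and the invariant factors of ∂_1 are all 1, so H_0 ≅ Z.
  H_1: rank ker ∂_1 − rank ∂_2 = (18 − 6) − 12 = 0, and ∂_2 has invariant factor 2 > 1, so H_1 ≅ Z/2.
  H_2: rank ker ∂_2 − rank ∂_3 = (12 − 12) − 0 = 0, and there is no ∂_3, so H_2 ≅ 0.

(K is a triangulation of the real projective plane RP^2.)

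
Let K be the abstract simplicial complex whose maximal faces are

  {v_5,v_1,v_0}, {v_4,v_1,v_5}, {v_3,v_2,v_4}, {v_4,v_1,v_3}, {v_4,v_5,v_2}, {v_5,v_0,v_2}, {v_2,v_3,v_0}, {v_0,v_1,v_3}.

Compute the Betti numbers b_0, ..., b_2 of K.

K has 6 vertices, 12 edges, 8 triangles.
rank ∂_0 = 0, rank ∂_1 = 5 ⇒ b_0 = 6 − 0 − 5 = 1; all invariant factors of ∂_1 are 1 so no torsion. So H_0 = Z.
rank ∂_1 = 5, rank ∂_2 = 7 ⇒ b_1 = 12 − 5 − 7 = 0; all invariant factors of ∂_2 are 1 so no torsion. So H_1 = 0.
rank ∂_2 = 7, rank ∂_3 = 0 ⇒ b_2 = 8 − 7 − 0 = 1. So H_2 = Z.

b_0 = 1, b_1 = 0, b_2 = 1.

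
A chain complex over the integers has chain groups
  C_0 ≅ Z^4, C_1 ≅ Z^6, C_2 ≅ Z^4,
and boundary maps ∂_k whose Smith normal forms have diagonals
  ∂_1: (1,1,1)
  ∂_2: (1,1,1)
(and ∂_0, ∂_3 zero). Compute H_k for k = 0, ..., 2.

H_0 ≅ Z,  H_1 = 0,  H_2 ≅ Z.

H_0: b_0 = 4 − 0 − 3 = 1; torsion from ∂_1 factors > 1: none. So H_0 ≅ Z.
H_1: b_1 = 6 − 3 − 3 = 0; torsion from ∂_2 factors > 1: none. So H_1 ≅ 0.
H_2: b_2 = 4 − 3 − 0 = 1; torsion from ∂_3 factors > 1: none. So H_2 ≅ Z.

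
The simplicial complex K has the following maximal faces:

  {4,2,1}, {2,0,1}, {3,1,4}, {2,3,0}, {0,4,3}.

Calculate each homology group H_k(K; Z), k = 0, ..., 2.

Take the total order 0 < 1 < 2 < 3 < 4 on the vertex set. Then K (dimension 2) consists of the simplices:

  0-simplices (5): [0], [1], [2], [3], [4]
  1-simplices (10): [0,1], [0,2], [0,3], [0,4], [1,2], [1,3], [1,4], [2,3], [2,4], [3,4]
  2-simplices (5): [0,1,2], [0,2,3], [0,3,4], [1,2,4], [1,3,4]

so the chain groups are C_0 ≅ Z^5, C_1 ≅ Z^10, C_2 ≅ Z^5.

The boundary map ∂_1: C_1 → C_0 sends each edge [p,q] (with p < q) to q − p.
This gives a 5×10 integer matrix of rank 4; reducing to Smith normal form yields diagonal entries (1,1,1,1).

∂_2: C_2 → C_1 acts by ∂[p,q,r] = [q,r] − [p,r] + [p,q]. For instance
  ∂[0,2,3] = [2,3] − [0,3] + [0,2],
  ∂[1,3,4] = [3,4] − [1,4] + [1,3].
This gives a 10×5 integer matrix of rank 5; reducing to Smith normal form yields diagonal entries (1,1,1,1,1).

Reading off H_k = ker ∂_k / im ∂_{k+1}:

  H_0: rank C_0 − rank ∂_1 = 5 − 4 = 1, and the invariant factors of ∂_1 are all 1, so H_0 = Z.
  H_1: rank ker ∂_1 − rank ∂_2 = (10 − 4) − 5 = 1, and the invariant factors of ∂_2 are all 1, so H_1 = Z.
  H_2: rank ker ∂_2 − rank ∂_3 = (5 − 5) − 0 = 0, and there is no ∂_3, so H_2 = 0.

H_0 = Z,  H_1 = Z,  H_2 = 0.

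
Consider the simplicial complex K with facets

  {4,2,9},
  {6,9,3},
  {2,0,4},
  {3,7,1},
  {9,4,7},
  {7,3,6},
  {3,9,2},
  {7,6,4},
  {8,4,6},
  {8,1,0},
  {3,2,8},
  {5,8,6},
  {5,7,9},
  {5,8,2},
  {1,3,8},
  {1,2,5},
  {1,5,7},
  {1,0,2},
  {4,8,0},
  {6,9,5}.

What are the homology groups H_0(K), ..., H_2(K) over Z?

H_0 = Z,  H_1 = Z ⊕ Z/2,  H_2 = 0.

K has 10 vertices, 30 edges, 20 triangles.
rank ∂_0 = 0, rank ∂_1 = 9 ⇒ b_0 = 10 − 0 − 9 = 1; all invariant factors of ∂_1 are 1 so no torsion. So H_0 ≅ Z.
rank ∂_1 = 9, rank ∂_2 = 20 ⇒ b_1 = 30 − 9 − 20 = 1; ∂_2 has invariant factor(s) [2] giving torsion. So H_1 ≅ Z ⊕ Z/2.
rank ∂_2 = 20, rank ∂_3 = 0 ⇒ b_2 = 20 − 20 − 0 = 0. So H_2 ≅ 0.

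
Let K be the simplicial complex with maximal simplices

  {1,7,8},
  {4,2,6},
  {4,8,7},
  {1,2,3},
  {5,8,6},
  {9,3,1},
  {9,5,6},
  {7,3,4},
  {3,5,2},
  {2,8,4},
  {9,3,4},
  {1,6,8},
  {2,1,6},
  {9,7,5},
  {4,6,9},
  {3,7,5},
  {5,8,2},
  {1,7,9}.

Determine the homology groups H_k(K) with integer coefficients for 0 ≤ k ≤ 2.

Fix the vertex order 1 < 2 < 3 < 4 < 5 < 6 < 7 < 8 < 9 and write every simplex with vertices in increasing order. Then dim K = 2 and the simplices of K are:

  0-simplices (9): [1], [2], [3], [4], [5], [6], [7], [8], [9]
  1-simplices (27): (27 of them)
  2-simplices (18): [1,2,3], [1,2,6], [1,3,9], [1,6,8], [1,7,8], [1,7,9], [2,3,5], [2,4,6], [2,4,8], [2,5,8], [3,4,7], [3,4,9], [3,5,7], [4,6,9], [4,7,8], [5,6,8], [5,6,9], [5,7,9]

giving chain groups C_0 ≅ Z^9, C_1 ≅ Z^27, C_2 ≅ Z^18.

∂_1: C_1 → C_0 maps an edge to its endpoints' difference, ∂[p,q] = q − p. For instance
  ∂[7,8] = [8] − [7].
This gives a 9×27 integer matrix of rank 8; reducing to Smith normal form yields diagonal entries (1,1,1,1,1,1,1,1).

∂_2: C_2 → C_1 acts by ∂[p,q,r] = [q,r] − [p,r] + [p,q]. For instance
  ∂[5,7,9] = [7,9] − [5,9] + [5,7],
  ∂[5,6,8] = [6,8] − [5,8] + [5,6].
The 27×18 boundary matrix has rank 18 and Smith normal form diag(1,1,1,1,1,1,1,1,1,1,1,1,1,1,1,1,1,2).

Now H_k = ker ∂_k / im ∂_{k+1}, so:

  H_0: rank C_0 − rank ∂_1 = 9 − 8 = 1, and the invariant factors of ∂_1 are all 1, so H_0 ≅ Z.
  H_1: rank ker ∂_1 − rank ∂_2 = (27 − 8) − 18 = 1, and ∂_2 has invariant factor 2 > 1, so H_1 ≅ Z × Z/2.
  H_2: rank ker ∂_2 − rank ∂_3 = (18 − 18) − 0 = 0, and there is no ∂_3, so H_2 ≅ 0.

H_0 = Z,  H_1 = Z × Z/2,  H_2 = 0.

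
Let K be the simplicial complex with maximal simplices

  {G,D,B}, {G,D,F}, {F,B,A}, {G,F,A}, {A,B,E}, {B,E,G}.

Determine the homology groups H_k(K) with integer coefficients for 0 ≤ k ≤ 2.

H_0 ≅ Z,  H_1 ≅ Z,  H_2 = 0.

K has 6 vertices, 12 edges, 6 triangles.
rank ∂_0 = 0, rank ∂_1 = 5 ⇒ b_0 = 6 − 0 − 5 = 1; all invariant factors of ∂_1 are 1 so no torsion. So H_0 = Z.
rank ∂_1 = 5, rank ∂_2 = 6 ⇒ b_1 = 12 − 5 − 6 = 1; all invariant factors of ∂_2 are 1 so no torsion. So H_1 = Z.
rank ∂_2 = 6, rank ∂_3 = 0 ⇒ b_2 = 6 − 6 − 0 = 0. So H_2 = 0.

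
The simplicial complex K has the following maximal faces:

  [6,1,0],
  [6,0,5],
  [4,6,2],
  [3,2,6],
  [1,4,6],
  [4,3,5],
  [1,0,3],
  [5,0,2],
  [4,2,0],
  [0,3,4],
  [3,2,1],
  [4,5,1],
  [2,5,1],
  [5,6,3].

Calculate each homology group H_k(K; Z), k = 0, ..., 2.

H_0 = Z,  H_1 = Z^2,  H_2 = Z.

We work with the vertex ordering 0 < 1 < 2 < 3 < 4 < 5 < 6. The simplices of K, each written with vertices in increasing order, are:

  0-simplices (7): [0], [1], [2], [3], [4], [5], [6]
  1-simplices (21): [0,1], [0,2], [0,3], [0,4], [0,5], [0,6], [1,2], [1,3], [1,4], [1,5], [1,6], [2,3], [2,4], [2,5], [2,6], [3,4], [3,5], [3,6], [4,5], [4,6], [5,6]
  2-simplices (14): [0,1,3], [0,1,6], [0,2,4], [0,2,5], [0,3,4], [0,5,6], [1,2,3], [1,2,5], [1,4,5], [1,4,6], [2,3,6], [2,4,6], [3,4,5], [3,5,6]

so the chain groups are C_0 ≅ Z^7, C_1 ≅ Z^21, C_2 ≅ Z^14.

The boundary map ∂_1: C_1 → C_0 is given by ∂[p,q] = [q] − [p]. For instance
  ∂[4,5] = [5] − [4].
This gives a 7×21 integer matrix of rank 6; reducing to Smith normal form yields diagonal entries (1,1,1,1,1,1).

The boundary map ∂_2: C_2 → C_1 maps a triangle to the signed sum of its edges. For instance
  ∂[3,5,6] = [5,6] − [3,6] + [3,5],
  ∂[0,3,4] = [3,4] − [0,4] + [0,3].
The resulting 21×14 matrix has rank 13, and its Smith normal form has invariant factors (1,1,1,1,1,1,1,1,1,1,1,1,1).

Now H_k = ker ∂_k / im ∂_{k+1}, so:

  H_0: rank C_0 − rank ∂_1 = 7 − 6 = 1, and the invariant factors of ∂_1 are all 1, so H_0 ≅ Z.
  H_1: rank ker ∂_1 − rank ∂_2 = (21 − 6) − 13 = 2, and the invariant factors of ∂_2 are all 1, so H_1 ≅ Z^2.
  H_2: rank ker ∂_2 − rank ∂_3 = (14 − 13) − 0 = 1, and there is no ∂_3, so H_2 ≅ Z.

(K is a triangulation of the torus T^2.)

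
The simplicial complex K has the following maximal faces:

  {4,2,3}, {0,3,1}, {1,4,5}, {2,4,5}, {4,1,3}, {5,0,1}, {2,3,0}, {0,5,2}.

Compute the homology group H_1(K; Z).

H_1 = 0.

Take the total order 0 < 1 < 2 < 3 < 4 < 5 on the vertex set. Then K (dimension 2) consists of the simplices:

  0-simplices (6): [0], [1], [2], [3], [4], [5]
  1-simplices (12): [0,1], [0,2], [0,3], [0,5], [1,3], [1,4], [1,5], [2,3], [2,4], [2,5], [3,4], [4,5]
  2-simplices (8): [0,1,3], [0,1,5], [0,2,3], [0,2,5], [1,3,4], [1,4,5], [2,3,4], [2,4,5]

giving chain groups C_0 ≅ Z^6, C_1 ≅ Z^12, C_2 ≅ Z^8.

Boundary ∂_1: C_1 → C_0 is given by ∂[p,q] = [q] − [p]. For instance
  ∂[4,5] = [5] − [4].
This gives a 6×12 integer matrix of rank 5; reducing to Smith normal form yields diagonal entries (1,1,1,1,1).

The boundary map ∂_2: C_2 → C_1 maps a triangle to the signed sum of its edges. For instance
  ∂[1,3,4] = [3,4] − [1,4] + [1,3],
  ∂[1,4,5] = [4,5] − [1,5] + [1,4].
The resulting 12×8 matrix has rank 7, and its Smith normal form has invariant factors (1,1,1,1,1,1,1).

Computing H_k = (kernel of ∂_k) / (image of ∂_{k+1}):

  H_1: rank ker ∂_1 − rank ∂_2 = (12 − 5) − 7 = 0, and the invariant factors of ∂_2 are all 1, so H_1 ≅ 0.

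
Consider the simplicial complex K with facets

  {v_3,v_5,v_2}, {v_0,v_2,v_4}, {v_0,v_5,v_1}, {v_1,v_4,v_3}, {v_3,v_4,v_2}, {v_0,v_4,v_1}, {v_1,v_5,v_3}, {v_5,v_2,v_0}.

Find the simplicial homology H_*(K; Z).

H_0 ≅ Z,  H_1 = 0,  H_2 ≅ Z.

Take the total order v_0 < v_1 < v_2 < v_3 < v_4 < v_5 on the vertex set. Then K (dimension 2) consists of the simplices:

  0-simplices (6): [v_0], [v_1], [v_2], [v_3], [v_4], [v_5]
  1-simplices (12): [v_0,v_1], [v_0,v_2], [v_0,v_4], [v_0,v_5], [v_1,v_3], [v_1,v_4], [v_1,v_5], [v_2,v_3], [v_2,v_4], [v_2,v_5], [v_3,v_4], [v_3,v_5]
  2-simplices (8): [v_0,v_1,v_4], [v_0,v_1,v_5], [v_0,v_2,v_4], [v_0,v_2,v_5], [v_1,v_3,v_4], [v_1,v_3,v_5], [v_2,v_3,v_4], [v_2,v_3,v_5]

so the chain groups are C_0 ≅ Z^6, C_1 ≅ Z^12, C_2 ≅ Z^8.

The boundary map ∂_1: C_1 → C_0 sends each edge [p,q] (with p < q) to q − p. For instance
  ∂[v_1,v_5] = [v_5] − [v_1].
This gives a 6×12 integer matrix of rank 5; reducing to Smith normal form yields diagonal entries (1,1,1,1,1).

∂_2: C_2 → C_1 sends each 2-simplex [p,q,r] to [q,r] − [p,r] + [p,q]. For instance
  ∂[v_2,v_3,v_4] = [v_3,v_4] − [v_2,v_4] + [v_2,v_3],
  ∂[v_0,v_2,v_4] = [v_2,v_4] − [v_0,v_4] + [v_0,v_2].
As a 12×8 matrix over Z this has rank 7, with invariant factors (1,1,1,1,1,1,1).

From H_k ≅ ker(∂_k) / im(∂_{k+1}) we obtain:

  H_0: rank C_0 − rank ∂_1 = 6 − 5 = 1, and the invariant factors of ∂_1 are all 1, so H_0 = Z.
  H_1: rank ker ∂_1 − rank ∂_2 = (12 − 5) − 7 = 0, and the invariant factors of ∂_2 are all 1, so H_1 = 0.
  H_2: rank ker ∂_2 − rank ∂_3 = (8 − 7) − 0 = 1, and there is no ∂_3, so H_2 = Z.

(K is a triangulation of the 2-sphere S^2.)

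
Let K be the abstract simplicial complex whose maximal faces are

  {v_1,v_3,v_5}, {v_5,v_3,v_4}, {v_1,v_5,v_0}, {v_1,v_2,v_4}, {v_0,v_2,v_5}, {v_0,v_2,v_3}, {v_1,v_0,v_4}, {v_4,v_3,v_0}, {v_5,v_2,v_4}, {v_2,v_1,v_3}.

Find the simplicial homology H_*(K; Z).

H_0 ≅ Z,  H_1 ≅ Z/2,  H_2 = 0.

We work with the vertex ordering v_0 < v_1 < v_2 < v_3 < v_4 < v_5. The simplices of K, each written with vertices in increasing order, are:

  0-simplices (6): [v_0], [v_1], [v_2], [v_3], [v_4], [v_5]
  1-simplices (15): (15 of them)
  2-simplices (10): [v_0,v_1,v_4], [v_0,v_1,v_5], [v_0,v_2,v_3], [v_0,v_2,v_5], [v_0,v_3,v_4], [v_1,v_2,v_3], [v_1,v_2,v_4], [v_1,v_3,v_5], [v_2,v_4,v_5], [v_3,v_4,v_5]

Hence C_0 ≅ Z^6, C_1 ≅ Z^15, C_2 ≅ Z^10.

∂_1: C_1 → C_0 maps an edge to its endpoints' difference, ∂[p,q] = q − p.
This gives a 6×15 integer matrix of rank 5; reducing to Smith normal form yields diagonal entries (1,1,1,1,1).

Boundary ∂_2: C_2 → C_1 sends each 2-simplex [p,q,r] to [q,r] − [p,r] + [p,q]. For instance
  ∂[v_1,v_3,v_5] = [v_3,v_5] − [v_1,v_5] + [v_1,v_3],
  ∂[v_2,v_4,v_5] = [v_4,v_5] − [v_2,v_5] + [v_2,v_4].
The 15×10 boundary matrix has rank 10 and Smith normal form diag(1,1,1,1,1,1,1,1,1,2).

Computing H_k = (kernel of ∂_k) / (image of ∂_{k+1}):

  H_0: rank C_0 − rank ∂_1 = 6 − 5 = 1, and the invariant factors of ∂_1 are all 1, so H_0 = Z.
  H_1: rank ker ∂_1 − rank ∂_2 = (15 − 5) − 10 = 0, and ∂_2 has invariant factor 2 > 1, so H_1 = Z/2.
  H_2: rank ker ∂_2 − rank ∂_3 = (10 − 10) − 0 = 0, and there is no ∂_3, so H_2 = 0.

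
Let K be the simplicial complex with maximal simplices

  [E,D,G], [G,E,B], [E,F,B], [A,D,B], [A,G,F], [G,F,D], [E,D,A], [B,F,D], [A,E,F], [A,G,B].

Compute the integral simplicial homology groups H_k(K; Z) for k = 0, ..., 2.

H_0 ≅ Z,  H_1 ≅ Z/2,  H_2 = 0.

Fix the vertex order A < B < D < E < F < G and write every simplex with vertices in increasing order. Then dim K = 2 and the simplices of K are:

  0-simplices (6): A, B, D, E, F, G
  1-simplices (15): AB, AD, AE, AF, AG, BD, BE, BF, BG, DE, DF, DG, EF, EG, FG
  2-simplices (10): ABD, ABG, ADE, AEF, AFG, BDF, BEF, BEG, DEG, DFG

so the chain groups are C_0 ≅ Z^6, C_1 ≅ Z^15, C_2 ≅ Z^10.

Boundary ∂_1: C_1 → C_0 maps an edge to its endpoints' difference, ∂[p,q] = q − p.
This gives a 6×15 integer matrix of rank 5; reducing to Smith normal form yields diagonal entries (1,1,1,1,1).

The boundary map ∂_2: C_2 → C_1 sends each 2-simplex [p,q,r] to [q,r] − [p,r] + [p,q]. For instance
  ∂DEG = EG − DG + DE,
  ∂ADE = DE − AE + AD.
As a 15×10 matrix over Z this has rank 10, with invariant factors (1,1,1,1,1,1,1,1,1,2).

Reading off H_k = ker ∂_k / im ∂_{k+1}:

  H_0: rank C_0 − rank ∂_1 = 6 − 5 = 1, and the invariant factors of ∂_1 are all 1, so H_0 = Z.
  H_1: rank ker ∂_1 − rank ∂_2 = (15 − 5) − 10 = 0, and ∂_2 has invariant factor 2 > 1, so H_1 = Z/2.
  H_2: rank ker ∂_2 − rank ∂_3 = (10 − 10) − 0 = 0, and there is no ∂_3, so H_2 = 0.

As a check, the Euler characteristic is 6 − 15 + 10 = 1, which agrees with 1 − 0 + 0 = 1.
(K is a triangulation of the real projective plane RP^2.)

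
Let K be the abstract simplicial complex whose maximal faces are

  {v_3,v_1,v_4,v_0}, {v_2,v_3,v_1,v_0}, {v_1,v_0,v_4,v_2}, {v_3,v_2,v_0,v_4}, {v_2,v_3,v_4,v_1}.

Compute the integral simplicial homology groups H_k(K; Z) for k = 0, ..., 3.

K has 5 vertices, 10 edges, 10 triangles, 5 3-simplices.
rank ∂_0 = 0, rank ∂_1 = 4 ⇒ b_0 = 5 − 0 − 4 = 1; all invariant factors of ∂_1 are 1 so no torsion. So H_0 ≅ Z.
rank ∂_1 = 4, rank ∂_2 = 6 ⇒ b_1 = 10 − 4 − 6 = 0; all invariant factors of ∂_2 are 1 so no torsion. So H_1 ≅ 0.
rank ∂_2 = 6, rank ∂_3 = 4 ⇒ b_2 = 10 − 6 − 4 = 0; all invariant factors of ∂_3 are 1 so no torsion. So H_2 ≅ 0.
rank ∂_3 = 4, rank ∂_4 = 0 ⇒ b_3 = 5 − 4 − 0 = 1. So H_3 ≅ Z.

H_0 ≅ Z,  H_1 = 0,  H_2 = 0,  H_3 ≅ Z.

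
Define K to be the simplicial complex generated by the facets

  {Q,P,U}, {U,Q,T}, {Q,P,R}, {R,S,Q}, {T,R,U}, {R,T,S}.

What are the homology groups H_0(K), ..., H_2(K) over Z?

Fix the vertex order P < Q < R < S < T < U and write every simplex with vertices in increasing order. Then dim K = 2 and the simplices of K are:

  0-simplices (6): P, Q, R, S, T, U
  1-simplices (12): PQ, PR, PU, QR, QS, QT, QU, RS, RT, RU, ST, TU
  2-simplices (6): PQR, PQU, QRS, QTU, RST, RTU

so the chain groups are C_0 ≅ Z^6, C_1 ≅ Z^12, C_2 ≅ Z^6.

∂_1: C_1 → C_0 is given by ∂[p,q] = [q] − [p].
As a 6×12 matrix over Z this has rank 5, with invariant factors (1,1,1,1,1).

Boundary ∂_2: C_2 → C_1 acts by ∂[p,q,r] = [q,r] − [p,r] + [p,q]. For instance
  ∂RST = ST − RT + RS,
  ∂PQR = QR − PR + PQ.
As a 12×6 matrix over Z this has rank 6, with invariant factors (1,1,1,1,1,1).

Computing H_k = (kernel of ∂_k) / (image of ∂_{k+1}):

  H_0: rank C_0 − rank ∂_1 = 6 − 5 = 1, and the invariant factors of ∂_1 are all 1, so H_0 = Z.
  H_1: rank ker ∂_1 − rank ∂_2 = (12 − 5) − 6 = 1, and the invariant factors of ∂_2 are all 1, so H_1 = Z.
  H_2: rank ker ∂_2 − rank ∂_3 = (6 − 6) − 0 = 0, and there is no ∂_3, so H_2 = 0.

As a check, the Euler characteristic is 6 − 12 + 6 = 0, which agrees with 1 − 1 + 0 = 0.

H_0 = Z,  H_1 = Z,  H_2 = 0.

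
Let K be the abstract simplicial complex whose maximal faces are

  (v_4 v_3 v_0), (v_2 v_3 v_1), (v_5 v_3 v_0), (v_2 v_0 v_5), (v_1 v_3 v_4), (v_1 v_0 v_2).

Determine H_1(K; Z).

H_1 = Z.

K has 6 vertices, 12 edges, 6 triangles.
rank ∂_1 = 5, rank ∂_2 = 6 ⇒ b_1 = 12 − 5 − 6 = 1; all invariant factors of ∂_2 are 1 so no torsion. So H_1 = Z.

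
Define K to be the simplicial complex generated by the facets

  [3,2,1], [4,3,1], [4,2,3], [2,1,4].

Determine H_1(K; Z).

H_1 ≅ 0.

Take the total order 1 < 2 < 3 < 4 on the vertex set. Then K (dimension 2) consists of the simplices:

  0-simplices (4): [1], [2], [3], [4]
  1-simplices (6): [1,2], [1,3], [1,4], [2,3], [2,4], [3,4]
  2-simplices (4): [1,2,3], [1,2,4], [1,3,4], [2,3,4]

giving chain groups C_0 ≅ Z^4, C_1 ≅ Z^6, C_2 ≅ Z^4.

Boundary ∂_1: C_1 → C_0 is given by ∂[p,q] = [q] − [p]. For instance
  ∂[1,4] = [4] − [1].
The resulting 4×6 matrix has rank 3, and its Smith normal form has invariant factors (1,1,1).

Boundary ∂_2: C_2 → C_1 acts by ∂[p,q,r] = [q,r] − [p,r] + [p,q]. For instance
  ∂[1,2,4] = [2,4] − [1,4] + [1,2],
  ∂[1,3,4] = [3,4] − [1,4] + [1,3].
As a 6×4 matrix over Z this has rank 3, with invariant factors (1,1,1).

From H_k ≅ ker(∂_k) / im(∂_{k+1}) we obtain:

  H_1: rank ker ∂_1 − rank ∂_2 = (6 − 3) − 3 = 0, and the invariant factors of ∂_2 are all 1, so H_1 ≅ 0.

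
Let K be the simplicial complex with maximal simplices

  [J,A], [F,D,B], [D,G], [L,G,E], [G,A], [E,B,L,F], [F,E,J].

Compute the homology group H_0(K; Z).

We work with the vertex ordering A < B < D < E < F < G < J < L. The simplices of K, each written with vertices in increasing order, are:

  0-simplices (8): A, B, D, E, F, G, J, L
  1-simplices (15): AG, AJ, BD, BE, BF, BL, DF, DG, EF, EG, EJ, EL, FJ, FL, GL
  2-simplices (7): BDF, BEF, BEL, BFL, EFJ, EFL, EGL
  3-simplices (1): BEFL

giving chain groups C_0 ≅ Z^8, C_1 ≅ Z^15, C_2 ≅ Z^7, C_3 ≅ Z^1.

The boundary map ∂_1: C_1 → C_0 is given by ∂[p,q] = [q] − [p].
This gives a 8×15 integer matrix of rank 7; reducing to Smith normal form yields diagonal entries (1,1,1,1,1,1,1).

∂_2: C_2 → C_1 maps a triangle to the signed sum of its edges. For instance
  ∂BEL = EL − BL + BE,
  ∂BEF = EF − BF + BE.
The resulting 15×7 matrix has rank 6, and its Smith normal form has invariant factors (1,1,1,1,1,1).

The boundary map ∂_3: C_3 → C_2 sends each 3-simplex σ to the alternating sum Σ_i (−1)^i (σ with its i-th vertex removed). For instance
  ∂BEFL = EFL − BFL + BEL − BEF.
This gives a 7×1 integer matrix of rank 1; reducing to Smith normal form yields diagonal entries (1).

Now H_k = ker ∂_k / im ∂_{k+1}, so:

  H_0: rank C_0 − rank ∂_1 = 8 − 7 = 1, and the invariant factors of ∂_1 are all 1, so H_0 = Z.

H_0 = Z.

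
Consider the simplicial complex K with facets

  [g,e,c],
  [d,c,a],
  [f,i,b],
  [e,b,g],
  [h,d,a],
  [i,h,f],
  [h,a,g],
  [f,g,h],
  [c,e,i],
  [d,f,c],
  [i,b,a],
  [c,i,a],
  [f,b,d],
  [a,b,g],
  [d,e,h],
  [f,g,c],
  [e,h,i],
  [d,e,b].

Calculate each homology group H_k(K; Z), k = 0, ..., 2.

H_0 = Z,  H_1 = Z^2,  H_2 = Z.

Take the total order a < b < c < d < e < f < g < h < i on the vertex set. Then K (dimension 2) consists of the simplices:

  0-simplices (9): a, b, c, d, e, f, g, h, i
  1-simplices (27): ab, ac, ad, ag, ah, ai, bd, be, bf, bg, bi, cd, ce, cf, cg, ci, de, df, dh, eg, eh, ei, fg, fh, fi, gh, hi
  2-simplices (18): abg, abi, acd, aci, adh, agh, bde, bdf, beg, bfi, cdf, ceg, cei, cfg, deh, ehi, fgh, fhi

giving chain groups C_0 ≅ Z^9, C_1 ≅ Z^27, C_2 ≅ Z^18.

Boundary ∂_1: C_1 → C_0 sends each edge [p,q] (with p < q) to q − p.
The 9×27 boundary matrix has rank 8 and Smith normal form diag(1,1,1,1,1,1,1,1).

∂_2: C_2 → C_1 acts by ∂[p,q,r] = [q,r] − [p,r] + [p,q]. For instance
  ∂cdf = df − cf + cd,
  ∂beg = eg − bg + be.
As a 27×18 matrix over Z this has rank 17, with invariant factors (1,1,1,1,1,1,1,1,1,1,1,1,1,1,1,1,1).

Reading off H_k = ker ∂_k / im ∂_{k+1}:

  H_0: rank C_0 − rank ∂_1 = 9 − 8 = 1, and the invariant factors of ∂_1 are all 1, so H_0 = Z.
  H_1: rank ker ∂_1 − rank ∂_2 = (27 − 8) − 17 = 2, and the invariant factors of ∂_2 are all 1, so H_1 = Z^2.
  H_2: rank ker ∂_2 − rank ∂_3 = (18 − 17) − 0 = 1, and there is no ∂_3, so H_2 = Z.

As a check, the Euler characteristic is 9 − 27 + 18 = 0, which agrees with 1 − 2 + 1 = 0.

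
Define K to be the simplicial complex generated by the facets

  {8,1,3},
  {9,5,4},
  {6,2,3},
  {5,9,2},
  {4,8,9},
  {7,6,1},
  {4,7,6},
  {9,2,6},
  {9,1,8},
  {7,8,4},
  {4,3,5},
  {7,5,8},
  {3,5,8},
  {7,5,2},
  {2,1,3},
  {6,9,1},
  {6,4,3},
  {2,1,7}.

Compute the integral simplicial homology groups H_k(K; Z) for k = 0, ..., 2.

Order the vertices as 1 < 2 < 3 < 4 < 5 < 6 < 7 < 8 < 9. Listing each simplex with vertices in this order, K has dimension 2 with simplices:

  0-simplices (9): [1], [2], [3], [4], [5], [6], [7], [8], [9]
  1-simplices (27): (27 of them)
  2-simplices (18): [1,2,3], [1,2,7], [1,3,8], [1,6,7], [1,6,9], [1,8,9], [2,3,6], [2,5,7], [2,5,9], [2,6,9], [3,4,5], [3,4,6], [3,5,8], [4,5,9], [4,6,7], [4,7,8], [4,8,9], [5,7,8]

so the chain groups are C_0 ≅ Z^9, C_1 ≅ Z^27, C_2 ≅ Z^18.

Boundary ∂_1: C_1 → C_0 is given by ∂[p,q] = [q] − [p].
This gives a 9×27 integer matrix of rank 8; reducing to Smith normal form yields diagonal entries (1,1,1,1,1,1,1,1).

∂_2: C_2 → C_1 acts by ∂[p,q,r] = [q,r] − [p,r] + [p,q]. For instance
  ∂[3,4,5] = [4,5] − [3,5] + [3,4],
  ∂[5,7,8] = [7,8] − [5,8] + [5,7].
As a 27×18 matrix over Z this has rank 18, with invariant factors (1,1,1,1,1,1,1,1,1,1,1,1,1,1,1,1,1,2).

Reading off H_k = ker ∂_k / im ∂_{k+1}:

  H_0: rank C_0 − rank ∂_1 = 9 − 8 = 1, and the invariant factors of ∂_1 are all 1, so H_0 ≅ Z.
  H_1: rank ker ∂_1 − rank ∂_2 = (27 − 8) − 18 = 1, and ∂_2 has invariant factor 2 > 1, so H_1 ≅ Z ⊕ Z/2.
  H_2: rank ker ∂_2 − rank ∂_3 = (18 − 18) − 0 = 0, and there is no ∂_3, so H_2 ≅ 0.

H_0 ≅ Z,  H_1 ≅ Z ⊕ Z/2,  H_2 = 0.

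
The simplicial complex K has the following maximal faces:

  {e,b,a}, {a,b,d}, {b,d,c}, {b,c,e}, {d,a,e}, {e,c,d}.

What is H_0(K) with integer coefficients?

Fix the vertex order a < b < c < d < e and write every simplex with vertices in increasing order. Then dim K = 2 and the simplices of K are:

  0-simplices (5): a, b, c, d, e
  1-simplices (9): ab, ad, ae, bc, bd, be, cd, ce, de
  2-simplices (6): abd, abe, ade, bcd, bce, cde

giving chain groups C_0 ≅ Z^5, C_1 ≅ Z^9, C_2 ≅ Z^6.

Boundary ∂_1: C_1 → C_0 maps an edge to its endpoints' difference, ∂[p,q] = q − p. For instance
  ∂ce = e − c.
The 5×9 boundary matrix has rank 4 and Smith normal form diag(1,1,1,1).

∂_2: C_2 → C_1 sends each 2-simplex [p,q,r] to [q,r] − [p,r] + [p,q]. For instance
  ∂bce = ce − be + bc,
  ∂ade = de − ae + ad.
The 9×6 boundary matrix has rank 5 and Smith normal form diag(1,1,1,1,1).

Computing H_k = (kernel of ∂_k) / (image of ∂_{k+1}):

  H_0: rank C_0 − rank ∂_1 = 5 − 4 = 1, and the invariant factors of ∂_1 are all 1, so H_0 ≅ Z.

H_0 = Z.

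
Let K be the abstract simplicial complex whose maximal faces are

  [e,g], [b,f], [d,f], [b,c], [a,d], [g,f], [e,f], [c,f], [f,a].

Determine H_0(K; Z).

We work with the vertex ordering a < b < c < d < e < f < g. The simplices of K, each written with vertices in increasing order, are:

  0-simplices (7): a, b, c, d, e, f, g
  1-simplices (9): ad, af, bc, bf, cf, df, ef, eg, fg

Hence C_0 ≅ Z^7, C_1 ≅ Z^9.

∂_1: C_1 → C_0 maps an edge to its endpoints' difference, ∂[p,q] = q − p. For instance
  ∂ef = f − e.
The 7×9 boundary matrix has rank 6 and Smith normal form diag(1,1,1,1,1,1).

Now H_k = ker ∂_k / im ∂_{k+1}, so:

  H_0: rank C_0 − rank ∂_1 = 7 − 6 = 1, and the invariant factors of ∂_1 are all 1, so H_0 = Z.

(K is a triangulation of a wedge of 3 circles.)

H_0 = Z.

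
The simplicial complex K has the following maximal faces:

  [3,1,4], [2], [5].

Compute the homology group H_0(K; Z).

H_0 = Z^3.

Take the total order 1 < 2 < 3 < 4 < 5 on the vertex set. Then K (dimension 2) consists of the simplices:

  0-simplices (5): [1], [2], [3], [4], [5]
  1-simplices (3): [1,3], [1,4], [3,4]
  2-simplices (1): [1,3,4]

giving chain groups C_0 ≅ Z^5, C_1 ≅ Z^3, C_2 ≅ Z^1.

The boundary map ∂_1: C_1 → C_0 is given by ∂[p,q] = [q] − [p]. For instance
  ∂[1,3] = [3] − [1].
The resulting 5×3 matrix has rank 2, and its Smith normal form has invariant factors (1,1).

Boundary ∂_2: C_2 → C_1 acts by ∂[p,q,r] = [q,r] − [p,r] + [p,q]. For instance
  ∂[1,3,4] = [3,4] − [1,4] + [1,3].
The resulting 3×1 matrix has rank 1, and its Smith normal form has invariant factors (1).

Now H_k = ker ∂_k / im ∂_{k+1}, so:

  H_0: rank C_0 − rank ∂_1 = 5 − 2 = 3, and the invariant factors of ∂_1 are all 1, so H_0 ≅ Z^3.

(K is a triangulation of the disjoint union of a set of 2 points and the 2-simplex.)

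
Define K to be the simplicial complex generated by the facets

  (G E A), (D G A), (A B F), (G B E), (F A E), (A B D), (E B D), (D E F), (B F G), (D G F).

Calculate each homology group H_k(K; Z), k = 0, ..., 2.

H_0 ≅ Z,  H_1 ≅ Z/2,  H_2 = 0.

Take the total order A < B < D < E < F < G on the vertex set. Then K (dimension 2) consists of the simplices:

  0-simplices (6): A, B, D, E, F, G
  1-simplices (15): AB, AD, AE, AF, AG, BD, BE, BF, BG, DE, DF, DG, EF, EG, FG
  2-simplices (10): ABD, ABF, ADG, AEF, AEG, BDE, BEG, BFG, DEF, DFG

giving chain groups C_0 ≅ Z^6, C_1 ≅ Z^15, C_2 ≅ Z^10.

Boundary ∂_1: C_1 → C_0 sends each edge [p,q] (with p < q) to q − p. For instance
  ∂BE = E − B.
As a 6×15 matrix over Z this has rank 5, with invariant factors (1,1,1,1,1).

The boundary map ∂_2: C_2 → C_1 maps a triangle to the signed sum of its edges. For instance
  ∂ABF = BF − AF + AB,
  ∂ADG = DG − AG + AD.
As a 15×10 matrix over Z this has rank 10, with invariant factors (1,1,1,1,1,1,1,1,1,2).

Reading off H_k = ker ∂_k / im ∂_{k+1}:

  H_0: rank C_0 − rank ∂_1 = 6 − 5 = 1, and the invariant factors of ∂_1 are all 1, so H_0 = Z.
  H_1: rank ker ∂_1 − rank ∂_2 = (15 − 5) − 10 = 0, and ∂_2 has invariant factor 2 > 1, so H_1 = Z/2.
  H_2: rank ker ∂_2 − rank ∂_3 = (10 − 10) − 0 = 0, and there is no ∂_3, so H_2 = 0.

As a check, the Euler characteristic is 6 − 15 + 10 = 1, which agrees with 1 − 0 + 0 = 1.
(K is a triangulation of the real projective plane RP^2.)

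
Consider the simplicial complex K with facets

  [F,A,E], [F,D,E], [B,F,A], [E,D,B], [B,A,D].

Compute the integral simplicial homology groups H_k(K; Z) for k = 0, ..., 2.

H_0 ≅ Z,  H_1 ≅ Z,  H_2 = 0.

Take the total order A < B < D < E < F on the vertex set. Then K (dimension 2) consists of the simplices:

  0-simplices (5): A, B, D, E, F
  1-simplices (10): AB, AD, AE, AF, BD, BE, BF, DE, DF, EF
  2-simplices (5): ABD, ABF, AEF, BDE, DEF

Hence C_0 ≅ Z^5, C_1 ≅ Z^10, C_2 ≅ Z^5.

The boundary map ∂_1: C_1 → C_0 sends each edge [p,q] (with p < q) to q − p.
The resulting 5×10 matrix has rank 4, and its Smith normal form has invariant factors (1,1,1,1).

∂_2: C_2 → C_1 sends each 2-simplex [p,q,r] to [q,r] − [p,r] + [p,q]. For instance
  ∂ABD = BD − AD + AB,
  ∂ABF = BF − AF + AB.
As a 10×5 matrix over Z this has rank 5, with invariant factors (1,1,1,1,1).

Now H_k = ker ∂_k / im ∂_{k+1}, so:

  H_0: rank C_0 − rank ∂_1 = 5 − 4 = 1, and the invariant factors of ∂_1 are all 1, so H_0 ≅ Z.
  H_1: rank ker ∂_1 − rank ∂_2 = (10 − 4) − 5 = 1, and the invariant factors of ∂_2 are all 1, so H_1 ≅ Z.
  H_2: rank ker ∂_2 − rank ∂_3 = (5 − 5) − 0 = 0, and there is no ∂_3, so H_2 ≅ 0.

As a check, the Euler characteristic is 5 − 10 + 5 = 0, which agrees with 1 − 1 + 0 = 0.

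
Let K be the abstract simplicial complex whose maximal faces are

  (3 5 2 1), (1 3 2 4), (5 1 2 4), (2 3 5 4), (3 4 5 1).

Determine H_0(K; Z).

H_0 = Z.

Fix the vertex order 1 < 2 < 3 < 4 < 5 and write every simplex with vertices in increasing order. Then dim K = 3 and the simplices of K are:

  0-simplices (5): [1], [2], [3], [4], [5]
  1-simplices (10): [1,2], [1,3], [1,4], [1,5], [2,3], [2,4], [2,5], [3,4], [3,5], [4,5]
  2-simplices (10): [1,2,3], [1,2,4], [1,2,5], [1,3,4], [1,3,5], [1,4,5], [2,3,4], [2,3,5], [2,4,5], [3,4,5]
  3-simplices (5): [1,2,3,4], [1,2,3,5], [1,2,4,5], [1,3,4,5], [2,3,4,5]

Hence C_0 ≅ Z^5, C_1 ≅ Z^10, C_2 ≅ Z^10, C_3 ≅ Z^5.

The boundary map ∂_1: C_1 → C_0 maps an edge to its endpoints' difference, ∂[p,q] = q − p.
The 5×10 boundary matrix has rank 4 and Smith normal form diag(1,1,1,1).

The boundary map ∂_2: C_2 → C_1 sends each 2-simplex [p,q,r] to [q,r] − [p,r] + [p,q]. For instance
  ∂[2,3,5] = [3,5] − [2,5] + [2,3],
  ∂[2,4,5] = [4,5] − [2,5] + [2,4].
The 10×10 boundary matrix has rank 6 and Smith normal form diag(1,1,1,1,1,1).

∂_3: C_3 → C_2 sends each 3-simplex σ to the alternating sum Σ_i (−1)^i (σ with its i-th vertex removed). For instance
  ∂[1,2,4,5] = [2,4,5] − [1,4,5] + [1,2,5] − [1,2,4],
  ∂[1,3,4,5] = [3,4,5] − [1,4,5] + [1,3,5] − [1,3,4].
The resulting 10×5 matrix has rank 4, and its Smith normal form has invariant factors (1,1,1,1).

Now H_k = ker ∂_k / im ∂_{k+1}, so:

  H_0: rank C_0 − rank ∂_1 = 5 − 4 = 1, and the invariant factors of ∂_1 are all 1, so H_0 ≅ Z.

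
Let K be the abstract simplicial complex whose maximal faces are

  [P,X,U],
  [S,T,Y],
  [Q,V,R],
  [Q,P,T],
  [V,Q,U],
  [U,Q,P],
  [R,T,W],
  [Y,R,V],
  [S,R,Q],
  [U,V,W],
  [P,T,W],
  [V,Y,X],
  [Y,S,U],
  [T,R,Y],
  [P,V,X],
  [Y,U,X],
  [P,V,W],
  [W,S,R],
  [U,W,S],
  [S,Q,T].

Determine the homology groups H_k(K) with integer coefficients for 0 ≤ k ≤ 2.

H_0 ≅ Z,  H_1 ≅ Z ⊕ Z/2Z,  H_2 = 0.

We work with the vertex ordering P < Q < R < S < T < U < V < W < X < Y. The simplices of K, each written with vertices in increasing order, are:

  0-simplices (10): P, Q, R, S, T, U, V, W, X, Y
  1-simplices (30): PQ, PT, PU, PV, PW, PX, QR, QS, QT, QU, QV, RS, RT, RV, RW, RY, ST, SU, SW, SY, TW, TY, UV, UW, UX, UY, VW, VX, VY, XY
  2-simplices (20): PQT, PQU, PTW, PUX, PVW, PVX, QRS, QRV, QST, QUV, RSW, RTW, RTY, RVY, STY, SUW, SUY, UVW, UXY, VXY

giving chain groups C_0 ≅ Z^10, C_1 ≅ Z^30, C_2 ≅ Z^20.

Boundary ∂_1: C_1 → C_0 is given by ∂[p,q] = [q] − [p].
The 10×30 boundary matrix has rank 9 and Smith normal form diag(1,1,1,1,1,1,1,1,1).

Boundary ∂_2: C_2 → C_1 maps a triangle to the signed sum of its edges. For instance
  ∂QRS = RS − QS + QR,
  ∂PUX = UX − PX + PU.
This gives a 30×20 integer matrix of rank 20; reducing to Smith normal form yields diagonal entries (1,1,1,1,1,1,1,1,1,1,1,1,1,1,1,1,1,1,1,2).

Reading off H_k = ker ∂_k / im ∂_{k+1}:

  H_0: rank C_0 − rank ∂_1 = 10 − 9 = 1, and the invariant factors of ∂_1 are all 1, so H_0 = Z.
  H_1: rank ker ∂_1 − rank ∂_2 = (30 − 9) − 20 = 1, and ∂_2 has invariant factor 2 > 1, so H_1 = Z ⊕ Z/2Z.
  H_2: rank ker ∂_2 − rank ∂_3 = (20 − 20) − 0 = 0, and there is no ∂_3, so H_2 = 0.

As a check, the Euler characteristic is 10 − 30 + 20 = 0, which agrees with 1 − 1 + 0 = 0.
(K is a triangulation of the Klein bottle.)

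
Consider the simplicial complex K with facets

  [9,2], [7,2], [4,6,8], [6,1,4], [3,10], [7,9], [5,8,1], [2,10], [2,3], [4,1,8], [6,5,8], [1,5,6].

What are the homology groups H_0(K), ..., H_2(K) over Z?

We work with the vertex ordering 1 < 2 < 3 < 4 < 5 < 6 < 7 < 8 < 9 < 10. The simplices of K, each written with vertices in increasing order, are:

  0-simplices (10): [1], [2], [3], [4], [5], [6], [7], [8], [9], [10]
  1-simplices (15): [1,4], [1,5], [1,6], [1,8], [2,3], [2,7], [2,9], [2,10], [3,10], [4,6], [4,8], [5,6], [5,8], [6,8], [7,9]
  2-simplices (6): [1,4,6], [1,4,8], [1,5,6], [1,5,8], [4,6,8], [5,6,8]

giving chain groups C_0 ≅ Z^10, C_1 ≅ Z^15, C_2 ≅ Z^6.

Boundary ∂_1: C_1 → C_0 is given by ∂[p,q] = [q] − [p].
As a 10×15 matrix over Z this has rank 8, with invariant factors (1,1,1,1,1,1,1,1).

The boundary map ∂_2: C_2 → C_1 sends each 2-simplex [p,q,r] to [q,r] − [p,r] + [p,q]. For instance
  ∂[1,4,6] = [4,6] − [1,6] + [1,4],
  ∂[5,6,8] = [6,8] − [5,8] + [5,6].
As a 15×6 matrix over Z this has rank 5, with invariant factors (1,1,1,1,1).

From H_k ≅ ker(∂_k) / im(∂_{k+1}) we obtain:

  H_0: rank C_0 − rank ∂_1 = 10 − 8 = 2, and the invariant factors of ∂_1 are all 1, so H_0 ≅ Z^2.
  H_1: rank ker ∂_1 − rank ∂_2 = (15 − 8) − 5 = 2, and the invariant factors of ∂_2 are all 1, so H_1 ≅ Z^2.
  H_2: rank ker ∂_2 − rank ∂_3 = (6 − 5) − 0 = 1, and there is no ∂_3, so H_2 ≅ Z.

(K is a triangulation of the disjoint union of the 2-sphere S^2 and a wedge of 2 circles.)

H_0 = Z^2,  H_1 = Z^2,  H_2 = Z.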